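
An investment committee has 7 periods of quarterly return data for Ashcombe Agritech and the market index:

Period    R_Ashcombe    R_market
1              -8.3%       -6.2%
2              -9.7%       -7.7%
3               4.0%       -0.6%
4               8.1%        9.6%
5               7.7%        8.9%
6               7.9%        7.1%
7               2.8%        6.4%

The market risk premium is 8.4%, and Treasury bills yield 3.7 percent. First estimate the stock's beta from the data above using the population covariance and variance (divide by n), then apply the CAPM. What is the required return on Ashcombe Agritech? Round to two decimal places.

11.99%

Mean R_i = (-8.3 − 9.7 + 4.0 + 8.1 + 7.7 + 7.9 + 2.8) / 7 = 1.7857%
Mean R_m = (-6.2 − 7.7 − 0.6 + 9.6 + 8.9 + 7.1 + 6.4) / 7 = 2.5000%
Σ(R_i − R̄_i)(R_m − R̄_m) = 312.8000  ⇒  Cov = 312.8000 / 7 = 44.6857
Σ(R_m − R̄_m)² = 317.0800  ⇒  Var(R_m) = 317.0800 / 7 = 45.2971
β = Cov / Var(R_m) = 44.6857 / 45.2971 = 0.9865
E(R) = R_f + β × MRP = 3.7% + 0.9865 × 8.4% = 11.99%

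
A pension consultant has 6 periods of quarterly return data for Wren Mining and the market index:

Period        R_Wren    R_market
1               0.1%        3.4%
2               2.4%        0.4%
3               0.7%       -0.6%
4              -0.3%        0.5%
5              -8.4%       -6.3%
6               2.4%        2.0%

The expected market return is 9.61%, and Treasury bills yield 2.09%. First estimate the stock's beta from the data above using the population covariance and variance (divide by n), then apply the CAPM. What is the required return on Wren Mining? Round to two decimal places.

Mean R_i = (0.1 + 2.4 + 0.7 − 0.3 − 8.4 + 2.4) / 6 = -0.5167%
Mean R_m = (3.4 + 0.4 − 0.6 + 0.5 − 6.3 + 2.0) / 6 = -0.1000%
Σ(R_i − R̄_i)(R_m − R̄_m) = 58.1400  ⇒  Cov = 58.1400 / 6 = 9.6900
Σ(R_m − R̄_m)² = 55.9600  ⇒  Var(R_m) = 55.9600 / 6 = 9.3267
β = Cov / Var(R_m) = 9.6900 / 9.3267 = 1.0390
MRP = 9.61% − 2.09% = 7.52%
E(R) = R_f + β × MRP = 2.09% + 1.0390 × 7.52% = 9.90%

9.90%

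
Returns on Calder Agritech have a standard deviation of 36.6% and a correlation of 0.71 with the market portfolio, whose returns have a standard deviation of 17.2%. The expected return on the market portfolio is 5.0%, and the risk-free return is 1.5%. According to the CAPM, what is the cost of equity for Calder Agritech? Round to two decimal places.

6.79%

β = ρ × σ_i / σ_m = 0.71 × 36.6% / 17.2% = 1.5108
MRP = 5.0% − 1.5% = 3.50%
E(R) = 1.5% + 1.5108 × 3.5% = 6.79%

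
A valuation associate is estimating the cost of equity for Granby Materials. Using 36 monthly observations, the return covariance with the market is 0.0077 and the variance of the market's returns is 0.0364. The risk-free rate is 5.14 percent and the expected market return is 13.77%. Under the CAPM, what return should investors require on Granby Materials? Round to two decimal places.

6.97%

β = Cov(R_i, R_m) / Var(R_m) = 0.0077 / 0.0364 = 0.2115
MRP = 13.77% − 5.14% = 8.63%
E(R) = R_f + β × MRP = 5.14% + 0.2115 × 8.63% = 6.97%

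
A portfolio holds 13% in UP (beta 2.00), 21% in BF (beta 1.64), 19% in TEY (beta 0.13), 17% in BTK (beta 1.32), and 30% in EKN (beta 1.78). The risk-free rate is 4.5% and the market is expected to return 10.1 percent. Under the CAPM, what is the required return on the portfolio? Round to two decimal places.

12.27%

β_P = Σ w_i β_i = 0.13×2.00 + 0.21×1.64 + 0.19×0.13 + 0.17×1.32 + 0.30×1.78 = 1.3875
MRP = 10.1% − 4.5% = 5.60%
E(R_P) = R_f + β_P × MRP = 4.5% + 1.3875 × 5.6% = 12.27%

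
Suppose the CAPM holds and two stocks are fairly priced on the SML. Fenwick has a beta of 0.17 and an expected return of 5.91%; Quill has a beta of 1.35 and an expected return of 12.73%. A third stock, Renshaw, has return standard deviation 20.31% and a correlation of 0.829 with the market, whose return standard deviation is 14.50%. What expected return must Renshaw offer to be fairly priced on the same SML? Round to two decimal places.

MRP = (12.73% − 5.91%) / (1.35 − 0.17) = 5.7797%
R_f = 5.91% − 0.17 × 5.7797% = 4.9275%
β_Renshaw = ρ·σ_i/σ_m = 0.829 × 20.31 / 14.50 = 1.1612
E(R_Renshaw) = R_f + β × MRP = 4.9275% + 1.1612 × 5.7797% = 11.64%

11.64%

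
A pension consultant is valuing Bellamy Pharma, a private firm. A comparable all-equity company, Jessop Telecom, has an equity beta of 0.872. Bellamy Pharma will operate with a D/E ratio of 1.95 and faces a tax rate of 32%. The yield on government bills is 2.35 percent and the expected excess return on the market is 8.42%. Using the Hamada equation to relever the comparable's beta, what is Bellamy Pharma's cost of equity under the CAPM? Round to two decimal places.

β_L = β_U × [1 + (1 − t)(D/E)] = 0.872 × [1 + (1 − 0.32) × 1.95]
    = 0.872 × [1 + 0.68 × 1.95] = 0.872 × 2.3260 = 2.0283
E(R) = R_f + β_L × MRP = 2.35% + 2.0283 × 8.42% = 19.43%

19.43%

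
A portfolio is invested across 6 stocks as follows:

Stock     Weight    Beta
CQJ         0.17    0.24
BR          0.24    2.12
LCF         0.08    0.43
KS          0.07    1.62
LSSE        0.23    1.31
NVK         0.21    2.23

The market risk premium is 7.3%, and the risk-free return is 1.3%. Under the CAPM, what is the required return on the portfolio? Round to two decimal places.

12.01%

β_P = Σ w_i β_i = 0.17×0.24 + 0.24×2.12 + 0.08×0.43 + 0.07×1.62 + 0.23×1.31 + 0.21×2.23 = 1.4670
E(R_P) = R_f + β_P × MRP = 1.3% + 1.4670 × 7.3% = 12.01%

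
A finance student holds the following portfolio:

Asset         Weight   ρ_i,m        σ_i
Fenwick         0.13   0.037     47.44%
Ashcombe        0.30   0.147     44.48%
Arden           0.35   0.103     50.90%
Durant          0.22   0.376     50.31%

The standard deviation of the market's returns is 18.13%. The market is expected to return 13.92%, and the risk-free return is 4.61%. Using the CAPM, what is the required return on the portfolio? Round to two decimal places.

8.81%

β_Fenwick = 0.037 × 47.44% / 18.13% = 0.0968
β_Ashcombe = 0.147 × 44.48% / 18.13% = 0.3606
β_Arden = 0.103 × 50.90% / 18.13% = 0.2892
β_Durant = 0.376 × 50.31% / 18.13% = 1.0434
β_P = Σ w_i β_i = 0.13×0.0968 + 0.30×0.3606 + 0.35×0.2892 + 0.22×1.0434 = 0.4515
MRP = 13.92% − 4.61% = 9.31%
E(R_P) = R_f + β_P × MRP = 4.61% + 0.4515 × 9.31% = 8.81%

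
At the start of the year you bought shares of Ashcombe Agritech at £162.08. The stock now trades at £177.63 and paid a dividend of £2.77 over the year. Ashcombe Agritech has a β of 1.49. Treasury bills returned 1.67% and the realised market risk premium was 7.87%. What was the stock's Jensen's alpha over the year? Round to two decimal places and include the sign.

-2.09%

Realised HPR = (P1 + D1 − P0) / P0 = (177.63 + 2.77 − 162.08) / 162.08 = 18.32 / 162.08 = 11.3031%
CAPM required = R_f + β·MRP = 1.67% + 1.49 × 7.87% = 13.3963%
α = realised − required = 11.3031% − 13.3963% = -2.09%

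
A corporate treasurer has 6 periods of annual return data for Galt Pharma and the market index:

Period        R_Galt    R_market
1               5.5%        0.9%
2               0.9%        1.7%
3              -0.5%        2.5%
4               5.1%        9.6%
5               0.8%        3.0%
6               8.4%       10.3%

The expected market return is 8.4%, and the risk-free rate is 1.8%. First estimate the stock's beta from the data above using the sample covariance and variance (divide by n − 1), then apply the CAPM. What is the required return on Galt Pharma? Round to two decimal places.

5.53%

Mean R_i = (5.5 + 0.9 − 0.5 + 5.1 + 0.8 + 8.4) / 6 = 3.3667%
Mean R_m = (0.9 + 1.7 + 2.5 + 9.6 + 3.0 + 10.3) / 6 = 4.6667%
Σ(R_i − R̄_i)(R_m − R̄_m) = 48.8433  ⇒  Cov = 48.8433 / 5 = 9.7687
Σ(R_m − R̄_m)² = 86.5333  ⇒  Var(R_m) = 86.5333 / 5 = 17.3067
β = Cov / Var(R_m) = 9.7687 / 17.3067 = 0.5644
MRP = 8.4% − 1.8% = 6.60%
E(R) = R_f + β × MRP = 1.8% + 0.5644 × 6.6% = 5.53%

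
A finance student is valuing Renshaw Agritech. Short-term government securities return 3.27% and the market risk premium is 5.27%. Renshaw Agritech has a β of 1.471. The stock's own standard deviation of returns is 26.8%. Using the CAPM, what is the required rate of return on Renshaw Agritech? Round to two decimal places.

E(R) = R_f + β × MRP = 3.27% + 1.471 × 5.27% = 11.02%

11.02%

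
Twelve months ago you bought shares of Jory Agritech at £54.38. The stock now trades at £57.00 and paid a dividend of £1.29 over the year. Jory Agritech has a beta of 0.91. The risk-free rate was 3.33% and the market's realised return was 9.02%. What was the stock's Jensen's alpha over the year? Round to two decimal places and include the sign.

-1.32%

Realised HPR = (P1 + D1 − P0) / P0 = (57.00 + 1.29 − 54.38) / 54.38 = 3.91 / 54.38 = 7.1901%
MRP = 9.02% − 3.33% = 5.69%
CAPM required = R_f + β·MRP = 3.33% + 0.91 × 5.69% = 8.5079%
α = realised − required = 7.1901% − 8.5079% = -1.32%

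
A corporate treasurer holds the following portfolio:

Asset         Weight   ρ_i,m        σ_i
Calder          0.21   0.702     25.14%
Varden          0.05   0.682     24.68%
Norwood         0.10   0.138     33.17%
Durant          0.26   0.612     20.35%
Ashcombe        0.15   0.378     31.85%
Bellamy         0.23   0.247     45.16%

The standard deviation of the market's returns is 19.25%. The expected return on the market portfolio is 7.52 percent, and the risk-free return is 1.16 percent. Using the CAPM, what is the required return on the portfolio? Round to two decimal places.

5.33%

β_Calder = 0.702 × 25.14% / 19.25% = 0.9168
β_Varden = 0.682 × 24.68% / 19.25% = 0.8744
β_Norwood = 0.138 × 33.17% / 19.25% = 0.2378
β_Durant = 0.612 × 20.35% / 19.25% = 0.6470
β_Ashcombe = 0.378 × 31.85% / 19.25% = 0.6254
β_Bellamy = 0.247 × 45.16% / 19.25% = 0.5795
β_P = Σ w_i β_i = 0.21×0.9168 + 0.05×0.8744 + 0.10×0.2378 + 0.26×0.6470 + 0.15×0.6254 + 0.23×0.5795 = 0.6553
MRP = 7.52% − 1.16% = 6.36%
E(R_P) = R_f + β_P × MRP = 1.16% + 0.6553 × 6.36% = 5.33%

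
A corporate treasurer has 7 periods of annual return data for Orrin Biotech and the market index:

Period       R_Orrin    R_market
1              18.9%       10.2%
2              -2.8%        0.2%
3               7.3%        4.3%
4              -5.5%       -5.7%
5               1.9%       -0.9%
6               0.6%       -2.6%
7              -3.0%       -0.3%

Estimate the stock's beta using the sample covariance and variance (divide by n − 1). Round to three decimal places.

1.509

Mean R_i = (18.9 − 2.8 + 7.3 − 5.5 + 1.9 + 0.6 − 3.0) / 7 = 2.4857%
Mean R_m = (10.2 + 0.2 + 4.3 − 5.7 − 0.9 − 2.6 − 0.3) / 7 = 0.7429%
Σ(R_i − R̄_i)(R_m − R̄_m) = 239.6643  ⇒  Cov = 239.6643 / 6 = 39.9441
Σ(R_m − R̄_m)² = 158.8571  ⇒  Var(R_m) = 158.8571 / 6 = 26.4762
β = Cov / Var(R_m) = 39.9441 / 26.4762 = 1.5087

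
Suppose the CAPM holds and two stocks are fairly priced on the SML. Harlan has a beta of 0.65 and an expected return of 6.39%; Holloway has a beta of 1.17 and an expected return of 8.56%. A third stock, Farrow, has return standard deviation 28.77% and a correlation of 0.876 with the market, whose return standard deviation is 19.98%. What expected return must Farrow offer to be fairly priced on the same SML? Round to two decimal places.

MRP = (8.56% − 6.39%) / (1.17 − 0.65) = 4.1731%
R_f = 6.39% − 0.65 × 4.1731% = 3.6775%
β_Farrow = ρ·σ_i/σ_m = 0.876 × 28.77 / 19.98 = 1.2614
E(R_Farrow) = R_f + β × MRP = 3.6775% + 1.2614 × 4.1731% = 8.94%

8.94%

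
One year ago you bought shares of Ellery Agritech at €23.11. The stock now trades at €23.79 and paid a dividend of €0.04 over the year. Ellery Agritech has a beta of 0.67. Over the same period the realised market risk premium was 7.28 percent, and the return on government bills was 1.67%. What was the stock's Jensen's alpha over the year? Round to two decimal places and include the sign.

-3.43%

Realised HPR = (P1 + D1 − P0) / P0 = (23.79 + 0.04 − 23.11) / 23.11 = 0.72 / 23.11 = 3.1155%
CAPM required = R_f + β·MRP = 1.67% + 0.67 × 7.28% = 6.5476%
α = realised − required = 3.1155% − 6.5476% = -3.43%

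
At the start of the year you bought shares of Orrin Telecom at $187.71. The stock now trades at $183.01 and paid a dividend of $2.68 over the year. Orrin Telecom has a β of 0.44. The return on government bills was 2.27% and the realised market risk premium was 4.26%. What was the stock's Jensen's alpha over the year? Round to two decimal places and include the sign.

Realised HPR = (P1 + D1 − P0) / P0 = (183.01 + 2.68 − 187.71) / 187.71 = -2.02 / 187.71 = -1.0761%
CAPM required = R_f + β·MRP = 2.27% + 0.44 × 4.26% = 4.1444%
α = realised − required = -1.0761% − 4.1444% = -5.22%

-5.22%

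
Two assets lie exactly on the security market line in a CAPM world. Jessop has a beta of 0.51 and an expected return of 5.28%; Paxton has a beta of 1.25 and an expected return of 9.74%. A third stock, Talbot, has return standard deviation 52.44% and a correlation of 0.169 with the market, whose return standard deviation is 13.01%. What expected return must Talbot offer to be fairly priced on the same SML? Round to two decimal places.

6.31%

MRP = (9.74% − 5.28%) / (1.25 − 0.51) = 6.0270%
R_f = 5.28% − 0.51 × 6.0270% = 2.2062%
β_Talbot = ρ·σ_i/σ_m = 0.169 × 52.44 / 13.01 = 0.6812
E(R_Talbot) = R_f + β × MRP = 2.2062% + 0.6812 × 6.0270% = 6.31%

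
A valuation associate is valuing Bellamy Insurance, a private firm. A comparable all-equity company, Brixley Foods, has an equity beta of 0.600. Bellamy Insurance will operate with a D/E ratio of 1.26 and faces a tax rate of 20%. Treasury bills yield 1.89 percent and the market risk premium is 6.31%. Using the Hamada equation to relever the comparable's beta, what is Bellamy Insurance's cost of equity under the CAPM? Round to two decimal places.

9.49%

β_L = β_U × [1 + (1 − t)(D/E)] = 0.600 × [1 + (1 − 0.20) × 1.26]
    = 0.600 × [1 + 0.80 × 1.26] = 0.600 × 2.0080 = 1.2048
E(R) = R_f + β_L × MRP = 1.89% + 1.2048 × 6.31% = 9.49%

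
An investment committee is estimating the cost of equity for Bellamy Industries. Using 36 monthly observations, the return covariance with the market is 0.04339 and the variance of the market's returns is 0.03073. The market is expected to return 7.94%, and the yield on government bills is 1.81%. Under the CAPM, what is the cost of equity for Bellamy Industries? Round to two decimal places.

β = Cov(R_i, R_m) / Var(R_m) = 0.04339 / 0.03073 = 1.4120
MRP = 7.94% − 1.81% = 6.13%
E(R) = R_f + β × MRP = 1.81% + 1.4120 × 6.13% = 10.47%

10.47%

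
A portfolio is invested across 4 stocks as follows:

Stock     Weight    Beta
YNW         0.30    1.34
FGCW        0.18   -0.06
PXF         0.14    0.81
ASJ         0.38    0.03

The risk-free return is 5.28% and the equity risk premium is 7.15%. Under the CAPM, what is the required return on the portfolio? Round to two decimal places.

β_P = Σ w_i β_i = 0.30×1.34 + 0.18×-0.06 + 0.14×0.81 + 0.38×0.03 = 0.5160
E(R_P) = R_f + β_P × MRP = 5.28% + 0.5160 × 7.15% = 8.97%

8.97%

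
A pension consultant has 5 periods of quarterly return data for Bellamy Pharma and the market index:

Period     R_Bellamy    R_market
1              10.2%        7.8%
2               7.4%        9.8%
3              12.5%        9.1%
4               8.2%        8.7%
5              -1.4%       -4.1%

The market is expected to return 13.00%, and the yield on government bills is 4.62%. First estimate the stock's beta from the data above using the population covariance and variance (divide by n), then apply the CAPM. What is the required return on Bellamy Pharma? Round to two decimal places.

11.50%

Mean R_i = (10.2 + 7.4 + 12.5 + 8.2 − 1.4) / 5 = 7.3800%
Mean R_m = (7.8 + 9.8 + 9.1 + 8.7 − 4.1) / 5 = 6.2600%
Σ(R_i − R̄_i)(R_m − R̄_m) = 111.9160  ⇒  Cov = 111.9160 / 5 = 22.3832
Σ(R_m − R̄_m)² = 136.2520  ⇒  Var(R_m) = 136.2520 / 5 = 27.2504
β = Cov / Var(R_m) = 22.3832 / 27.2504 = 0.8214
MRP = 13.00% − 4.62% = 8.38%
E(R) = R_f + β × MRP = 4.62% + 0.8214 × 8.38% = 11.50%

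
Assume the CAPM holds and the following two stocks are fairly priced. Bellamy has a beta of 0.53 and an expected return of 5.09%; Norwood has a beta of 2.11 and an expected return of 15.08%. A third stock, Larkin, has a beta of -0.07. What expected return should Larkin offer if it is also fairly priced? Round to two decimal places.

1.30%

MRP (SML slope) = (15.08% − 5.09%) / (2.11 − 0.53) = 9.99% / 1.58 = 6.3228%
R_f (intercept) = 5.09% − 0.53 × 6.3228% = 1.7389%
E(R_Larkin) = R_f + β × MRP = 1.7389% + -0.07 × 6.3228% = 1.30%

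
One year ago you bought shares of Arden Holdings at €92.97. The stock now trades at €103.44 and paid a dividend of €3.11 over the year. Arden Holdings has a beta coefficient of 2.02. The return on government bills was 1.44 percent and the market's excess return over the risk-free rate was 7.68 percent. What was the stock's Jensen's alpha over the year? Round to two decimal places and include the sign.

Realised HPR = (P1 + D1 − P0) / P0 = (103.44 + 3.11 − 92.97) / 92.97 = 13.58 / 92.97 = 14.6069%
CAPM required = R_f + β·MRP = 1.44% + 2.02 × 7.68% = 16.9536%
α = realised − required = 14.6069% − 16.9536% = -2.35%

-2.35%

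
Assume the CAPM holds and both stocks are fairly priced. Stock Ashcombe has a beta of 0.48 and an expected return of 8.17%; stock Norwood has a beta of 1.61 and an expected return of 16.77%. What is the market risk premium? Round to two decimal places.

7.61%

Both satisfy E(R) = R_f + β·MRP, so the slope of the SML is
MRP = (16.77% − 8.17%) / (1.61 − 0.48) = 8.60% / 1.13 = 7.6106%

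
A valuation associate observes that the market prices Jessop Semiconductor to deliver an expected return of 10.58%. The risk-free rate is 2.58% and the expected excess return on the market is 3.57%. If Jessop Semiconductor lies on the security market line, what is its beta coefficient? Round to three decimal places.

2.241

β = (E(R) − R_f) / MRP = (10.58% − 2.58%) / 3.57% = 8.00% / 3.57% = 2.241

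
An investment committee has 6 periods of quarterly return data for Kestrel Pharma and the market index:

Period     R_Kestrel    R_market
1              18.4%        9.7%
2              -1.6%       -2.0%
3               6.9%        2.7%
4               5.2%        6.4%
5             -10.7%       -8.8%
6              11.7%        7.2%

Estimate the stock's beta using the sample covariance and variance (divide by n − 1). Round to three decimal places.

1.418

Mean R_i = (18.4 − 1.6 + 6.9 + 5.2 − 10.7 + 11.7) / 6 = 4.9833%
Mean R_m = (9.7 − 2.0 + 2.7 + 6.4 − 8.8 + 7.2) / 6 = 2.5333%
Σ(R_i − R̄_i)(R_m − R̄_m) = 336.2433  ⇒  Cov = 336.2433 / 5 = 67.2487
Σ(R_m − R̄_m)² = 237.1133  ⇒  Var(R_m) = 237.1133 / 5 = 47.4227
β = Cov / Var(R_m) = 67.2487 / 47.4227 = 1.4181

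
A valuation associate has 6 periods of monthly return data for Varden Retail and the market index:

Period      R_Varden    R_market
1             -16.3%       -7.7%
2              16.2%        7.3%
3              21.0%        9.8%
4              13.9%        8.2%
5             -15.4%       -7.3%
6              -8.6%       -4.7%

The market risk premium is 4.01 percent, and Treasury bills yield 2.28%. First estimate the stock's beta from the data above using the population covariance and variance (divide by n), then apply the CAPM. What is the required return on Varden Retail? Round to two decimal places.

10.47%

Mean R_i = (-16.3 + 16.2 + 21.0 + 13.9 − 15.4 − 8.6) / 6 = 1.8000%
Mean R_m = (-7.7 + 7.3 + 9.8 + 8.2 − 7.3 − 4.7) / 6 = 0.9333%
Σ(R_i − R̄_i)(R_m − R̄_m) = 706.3100  ⇒  Cov = 706.3100 / 6 = 117.7183
Σ(R_m − R̄_m)² = 346.0133  ⇒  Var(R_m) = 346.0133 / 6 = 57.6689
β = Cov / Var(R_m) = 117.7183 / 57.6689 = 2.0413
E(R) = R_f + β × MRP = 2.28% + 2.0413 × 4.01% = 10.47%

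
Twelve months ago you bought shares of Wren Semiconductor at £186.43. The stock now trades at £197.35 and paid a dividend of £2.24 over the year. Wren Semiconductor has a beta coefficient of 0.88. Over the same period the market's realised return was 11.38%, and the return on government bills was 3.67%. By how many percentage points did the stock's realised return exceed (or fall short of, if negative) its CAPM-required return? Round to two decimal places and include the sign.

-3.40%

Realised HPR = (P1 + D1 − P0) / P0 = (197.35 + 2.24 − 186.43) / 186.43 = 13.16 / 186.43 = 7.0589%
MRP = 11.38% − 3.67% = 7.71%
CAPM required = R_f + β·MRP = 3.67% + 0.88 × 7.71% = 10.4548%
α = realised − required = 7.0589% − 10.4548% = -3.40%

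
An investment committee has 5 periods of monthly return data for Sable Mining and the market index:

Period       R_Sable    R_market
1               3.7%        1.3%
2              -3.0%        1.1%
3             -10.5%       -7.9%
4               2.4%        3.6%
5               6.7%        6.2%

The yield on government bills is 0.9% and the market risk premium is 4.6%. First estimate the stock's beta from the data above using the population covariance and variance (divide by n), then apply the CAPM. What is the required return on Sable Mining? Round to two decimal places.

Mean R_i = (3.7 − 3.0 − 10.5 + 2.4 + 6.7) / 5 = -0.1400%
Mean R_m = (1.3 + 1.1 − 7.9 + 3.6 + 6.2) / 5 = 0.8600%
Σ(R_i − R̄_i)(R_m − R̄_m) = 135.2420  ⇒  Cov = 135.2420 / 5 = 27.0484
Σ(R_m − R̄_m)² = 113.0120  ⇒  Var(R_m) = 113.0120 / 5 = 22.6024
β = Cov / Var(R_m) = 27.0484 / 22.6024 = 1.1967
E(R) = R_f + β × MRP = 0.9% + 1.1967 × 4.6% = 6.40%

6.40%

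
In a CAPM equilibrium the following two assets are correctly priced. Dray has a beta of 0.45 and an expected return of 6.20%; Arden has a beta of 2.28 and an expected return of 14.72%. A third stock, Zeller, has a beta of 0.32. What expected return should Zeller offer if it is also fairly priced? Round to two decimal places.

5.59%

MRP (SML slope) = (14.72% − 6.20%) / (2.28 − 0.45) = 8.52% / 1.83 = 4.6557%
R_f (intercept) = 6.20% − 0.45 × 4.6557% = 4.1049%
E(R_Zeller) = R_f + β × MRP = 4.1049% + 0.32 × 4.6557% = 5.59%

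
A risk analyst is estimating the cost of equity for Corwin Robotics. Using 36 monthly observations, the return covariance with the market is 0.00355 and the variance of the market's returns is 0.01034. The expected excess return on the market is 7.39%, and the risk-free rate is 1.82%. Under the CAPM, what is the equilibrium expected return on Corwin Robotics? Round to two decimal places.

β = Cov(R_i, R_m) / Var(R_m) = 0.00355 / 0.01034 = 0.3433
E(R) = R_f + β × MRP = 1.82% + 0.3433 × 7.39% = 4.36%

4.36%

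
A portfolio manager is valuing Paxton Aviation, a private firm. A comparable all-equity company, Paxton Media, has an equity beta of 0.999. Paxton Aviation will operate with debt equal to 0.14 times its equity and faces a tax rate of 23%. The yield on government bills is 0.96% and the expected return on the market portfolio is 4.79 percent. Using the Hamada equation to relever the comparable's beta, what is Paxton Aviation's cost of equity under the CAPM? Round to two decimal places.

5.20%

β_L = β_U × [1 + (1 − t)(D/E)] = 0.999 × [1 + (1 − 0.23) × 0.14]
    = 0.999 × [1 + 0.77 × 0.14] = 0.999 × 1.1078 = 1.1067
MRP = 4.79% − 0.96% = 3.83%
E(R) = R_f + β_L × MRP = 0.96% + 1.1067 × 3.83% = 5.20%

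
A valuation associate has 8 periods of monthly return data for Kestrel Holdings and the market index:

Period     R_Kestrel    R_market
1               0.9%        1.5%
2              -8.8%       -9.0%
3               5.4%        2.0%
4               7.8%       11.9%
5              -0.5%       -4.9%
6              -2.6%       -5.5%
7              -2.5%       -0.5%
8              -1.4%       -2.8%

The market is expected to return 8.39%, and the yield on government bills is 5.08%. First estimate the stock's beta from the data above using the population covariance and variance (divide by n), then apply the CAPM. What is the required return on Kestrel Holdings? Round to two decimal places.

Mean R_i = (0.9 − 8.8 + 5.4 + 7.8 − 0.5 − 2.6 − 2.5 − 1.4) / 8 = -0.2125%
Mean R_m = (1.5 − 9.0 + 2.0 + 11.9 − 4.9 − 5.5 − 0.5 − 2.8) / 8 = -0.9125%
Σ(R_i − R̄_i)(R_m − R̄_m) = 204.5388  ⇒  Cov = 204.5388 / 8 = 25.5674
Σ(R_m − R̄_m)² = 284.5488  ⇒  Var(R_m) = 284.5488 / 8 = 35.5686
β = Cov / Var(R_m) = 25.5674 / 35.5686 = 0.7188
MRP = 8.39% − 5.08% = 3.31%
E(R) = R_f + β × MRP = 5.08% + 0.7188 × 3.31% = 7.46%

7.46%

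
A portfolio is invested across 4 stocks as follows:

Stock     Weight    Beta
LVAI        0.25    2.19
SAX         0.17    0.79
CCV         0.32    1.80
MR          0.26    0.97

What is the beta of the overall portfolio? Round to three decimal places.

1.510

β_P = Σ w_i β_i = 0.25×2.19 + 0.17×0.79 + 0.32×1.80 + 0.26×0.97 = 1.5100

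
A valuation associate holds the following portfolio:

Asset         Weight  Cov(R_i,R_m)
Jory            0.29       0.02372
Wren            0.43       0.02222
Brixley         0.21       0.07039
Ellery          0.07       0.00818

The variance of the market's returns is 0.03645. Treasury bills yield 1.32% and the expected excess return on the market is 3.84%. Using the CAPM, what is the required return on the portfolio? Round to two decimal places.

4.67%

β_Jory = 0.02372 / 0.03645 = 0.6508
β_Wren = 0.02222 / 0.03645 = 0.6096
β_Brixley = 0.07039 / 0.03645 = 1.9311
β_Ellery = 0.00818 / 0.03645 = 0.2244
β_P = Σ w_i β_i = 0.29×0.6508 + 0.43×0.6096 + 0.21×1.9311 + 0.07×0.2244 = 0.8721
E(R_P) = R_f + β_P × MRP = 1.32% + 0.8721 × 3.84% = 4.67%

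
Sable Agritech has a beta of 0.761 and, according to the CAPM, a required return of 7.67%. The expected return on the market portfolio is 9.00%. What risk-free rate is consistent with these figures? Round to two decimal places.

3.44%

E(R) = R_f + β(E(R_m) − R_f) = R_f(1 − β) + β·E(R_m)
7.67% = R_f × (1 − 0.761) + 0.761 × 9.00%
7.67% = R_f × 0.239 + 6.84900%
R_f = (7.67% − 6.84900%) / 0.239 = 3.44%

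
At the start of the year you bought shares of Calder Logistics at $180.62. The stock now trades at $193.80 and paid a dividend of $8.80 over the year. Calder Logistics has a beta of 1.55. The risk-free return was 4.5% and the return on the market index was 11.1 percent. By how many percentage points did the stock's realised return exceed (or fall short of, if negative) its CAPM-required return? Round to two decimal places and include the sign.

Realised HPR = (P1 + D1 − P0) / P0 = (193.80 + 8.80 − 180.62) / 180.62 = 21.98 / 180.62 = 12.1692%
MRP = 11.1% − 4.5% = 6.60%
CAPM required = R_f + β·MRP = 4.5% + 1.55 × 6.6% = 14.7300%
α = realised − required = 12.1692% − 14.7300% = -2.56%

-2.56%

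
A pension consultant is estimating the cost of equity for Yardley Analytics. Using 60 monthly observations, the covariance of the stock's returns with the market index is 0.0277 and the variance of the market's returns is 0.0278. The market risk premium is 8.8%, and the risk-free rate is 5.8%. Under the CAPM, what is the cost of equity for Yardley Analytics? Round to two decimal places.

14.57%

β = Cov(R_i, R_m) / Var(R_m) = 0.0277 / 0.0278 = 0.9964
E(R) = R_f + β × MRP = 5.8% + 0.9964 × 8.8% = 14.57%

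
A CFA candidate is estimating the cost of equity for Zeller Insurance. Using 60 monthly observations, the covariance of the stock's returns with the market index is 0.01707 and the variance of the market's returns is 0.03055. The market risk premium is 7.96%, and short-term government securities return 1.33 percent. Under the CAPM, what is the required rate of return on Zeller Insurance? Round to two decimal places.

5.78%

β = Cov(R_i, R_m) / Var(R_m) = 0.01707 / 0.03055 = 0.5588
E(R) = R_f + β × MRP = 1.33% + 0.5588 × 7.96% = 5.78%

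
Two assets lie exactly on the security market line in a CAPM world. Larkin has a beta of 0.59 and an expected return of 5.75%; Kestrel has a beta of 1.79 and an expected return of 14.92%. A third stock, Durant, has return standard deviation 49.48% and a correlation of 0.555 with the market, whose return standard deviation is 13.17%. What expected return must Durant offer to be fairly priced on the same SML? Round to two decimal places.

17.18%

MRP = (14.92% − 5.75%) / (1.79 − 0.59) = 7.6417%
R_f = 5.75% − 0.59 × 7.6417% = 1.2414%
β_Durant = ρ·σ_i/σ_m = 0.555 × 49.48 / 13.17 = 2.0851
E(R_Durant) = R_f + β × MRP = 1.2414% + 2.0851 × 7.6417% = 17.18%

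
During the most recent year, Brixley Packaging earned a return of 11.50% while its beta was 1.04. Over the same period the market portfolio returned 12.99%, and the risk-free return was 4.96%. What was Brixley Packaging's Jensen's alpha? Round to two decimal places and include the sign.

-1.81%

Market excess return = 12.99% − 4.96% = 8.03%
CAPM benchmark = R_f + β(R_m − R_f) = 4.96% + 1.04 × 8.03% = 13.3112%
α = actual − benchmark = 11.50% − 13.3112% = -1.81%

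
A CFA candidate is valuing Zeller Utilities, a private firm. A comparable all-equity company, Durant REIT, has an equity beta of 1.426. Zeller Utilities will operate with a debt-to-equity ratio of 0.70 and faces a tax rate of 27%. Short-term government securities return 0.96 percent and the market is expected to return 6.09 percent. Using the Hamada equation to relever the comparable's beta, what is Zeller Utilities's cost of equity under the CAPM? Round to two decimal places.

12.01%

β_L = β_U × [1 + (1 − t)(D/E)] = 1.426 × [1 + (1 − 0.27) × 0.70]
    = 1.426 × [1 + 0.73 × 0.70] = 1.426 × 1.5110 = 2.1547
MRP = 6.09% − 0.96% = 5.13%
E(R) = R_f + β_L × MRP = 0.96% + 2.1547 × 5.13% = 12.01%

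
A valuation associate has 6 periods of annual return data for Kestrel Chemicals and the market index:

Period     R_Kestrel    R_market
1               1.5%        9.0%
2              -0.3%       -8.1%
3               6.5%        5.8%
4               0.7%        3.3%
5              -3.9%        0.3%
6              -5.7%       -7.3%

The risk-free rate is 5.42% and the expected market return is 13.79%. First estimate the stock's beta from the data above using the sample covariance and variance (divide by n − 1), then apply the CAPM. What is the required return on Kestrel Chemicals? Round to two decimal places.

Mean R_i = (1.5 − 0.3 + 6.5 + 0.7 − 3.9 − 5.7) / 6 = -0.2000%
Mean R_m = (9.0 − 8.1 + 5.8 + 3.3 + 0.3 − 7.3) / 6 = 0.5000%
Σ(R_i − R̄_i)(R_m − R̄_m) = 96.9800  ⇒  Cov = 96.9800 / 5 = 19.3960
Σ(R_m − R̄_m)² = 243.0200  ⇒  Var(R_m) = 243.0200 / 5 = 48.6040
β = Cov / Var(R_m) = 19.3960 / 48.6040 = 0.3991
MRP = 13.79% − 5.42% = 8.37%
E(R) = R_f + β × MRP = 5.42% + 0.3991 × 8.37% = 8.76%

8.76%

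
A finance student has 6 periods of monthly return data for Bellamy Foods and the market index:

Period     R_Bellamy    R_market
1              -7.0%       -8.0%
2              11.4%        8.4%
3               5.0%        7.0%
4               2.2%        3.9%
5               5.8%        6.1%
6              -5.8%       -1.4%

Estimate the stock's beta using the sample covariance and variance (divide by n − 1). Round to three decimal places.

1.065

Mean R_i = (-7.0 + 11.4 + 5.0 + 2.2 + 5.8 − 5.8) / 6 = 1.9333%
Mean R_m = (-8.0 + 8.4 + 7.0 + 3.9 + 6.1 − 1.4) / 6 = 2.6667%
Σ(R_i − R̄_i)(R_m − R̄_m) = 207.9067  ⇒  Cov = 207.9067 / 5 = 41.5813
Σ(R_m − R̄_m)² = 195.2733  ⇒  Var(R_m) = 195.2733 / 5 = 39.0547
β = Cov / Var(R_m) = 41.5813 / 39.0547 = 1.0647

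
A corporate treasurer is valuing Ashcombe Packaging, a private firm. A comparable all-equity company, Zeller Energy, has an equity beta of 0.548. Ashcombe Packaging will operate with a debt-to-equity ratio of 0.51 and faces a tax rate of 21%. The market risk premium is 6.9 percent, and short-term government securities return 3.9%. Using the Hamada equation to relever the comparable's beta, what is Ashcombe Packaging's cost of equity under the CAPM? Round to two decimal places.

9.20%

β_L = β_U × [1 + (1 − t)(D/E)] = 0.548 × [1 + (1 − 0.21) × 0.51]
    = 0.548 × [1 + 0.79 × 0.51] = 0.548 × 1.4029 = 0.7688
E(R) = R_f + β_L × MRP = 3.9% + 0.7688 × 6.9% = 9.20%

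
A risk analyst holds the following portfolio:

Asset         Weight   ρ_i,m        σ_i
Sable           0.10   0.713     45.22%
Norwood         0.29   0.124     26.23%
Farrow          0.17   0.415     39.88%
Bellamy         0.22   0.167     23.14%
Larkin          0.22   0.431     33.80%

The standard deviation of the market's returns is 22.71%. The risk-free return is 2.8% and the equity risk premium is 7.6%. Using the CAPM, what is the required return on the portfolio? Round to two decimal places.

β_Sable = 0.713 × 45.22% / 22.71% = 1.4197
β_Norwood = 0.124 × 26.23% / 22.71% = 0.1432
β_Farrow = 0.415 × 39.88% / 22.71% = 0.7288
β_Bellamy = 0.167 × 23.14% / 22.71% = 0.1702
β_Larkin = 0.431 × 33.80% / 22.71% = 0.6415
β_P = Σ w_i β_i = 0.10×1.4197 + 0.29×0.1432 + 0.17×0.7288 + 0.22×0.1702 + 0.22×0.6415 = 0.4860
E(R_P) = R_f + β_P × MRP = 2.8% + 0.4860 × 7.6% = 6.49%

6.49%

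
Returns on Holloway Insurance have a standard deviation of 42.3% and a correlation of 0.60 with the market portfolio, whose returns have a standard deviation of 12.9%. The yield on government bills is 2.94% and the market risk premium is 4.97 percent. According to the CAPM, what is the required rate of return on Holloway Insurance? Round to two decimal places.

β = ρ × σ_i / σ_m = 0.60 × 42.3% / 12.9% = 1.9674
E(R) = 2.94% + 1.9674 × 4.97% = 12.72%

12.72%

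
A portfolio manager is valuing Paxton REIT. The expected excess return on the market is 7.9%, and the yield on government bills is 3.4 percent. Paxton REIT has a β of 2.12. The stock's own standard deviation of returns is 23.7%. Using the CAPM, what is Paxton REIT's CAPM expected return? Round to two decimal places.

E(R) = R_f + β × MRP = 3.4% + 2.12 × 7.9% = 20.15%

20.15%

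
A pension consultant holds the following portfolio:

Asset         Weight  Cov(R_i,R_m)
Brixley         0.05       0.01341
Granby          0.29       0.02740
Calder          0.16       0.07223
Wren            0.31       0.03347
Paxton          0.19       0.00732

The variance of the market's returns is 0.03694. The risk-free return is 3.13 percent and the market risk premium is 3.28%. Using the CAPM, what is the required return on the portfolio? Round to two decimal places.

β_Brixley = 0.01341 / 0.03694 = 0.3630
β_Granby = 0.02740 / 0.03694 = 0.7417
β_Calder = 0.07223 / 0.03694 = 1.9553
β_Wren = 0.03347 / 0.03694 = 0.9061
β_Paxton = 0.00732 / 0.03694 = 0.1982
β_P = Σ w_i β_i = 0.05×0.3630 + 0.29×0.7417 + 0.16×1.9553 + 0.31×0.9061 + 0.19×0.1982 = 0.8646
E(R_P) = R_f + β_P × MRP = 3.13% + 0.8646 × 3.28% = 5.97%

5.97%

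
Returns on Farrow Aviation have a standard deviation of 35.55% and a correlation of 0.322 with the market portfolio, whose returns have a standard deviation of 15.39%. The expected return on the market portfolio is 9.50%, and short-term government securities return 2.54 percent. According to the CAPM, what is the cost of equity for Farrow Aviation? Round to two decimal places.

β = ρ × σ_i / σ_m = 0.322 × 35.55% / 15.39% = 0.7438
MRP = 9.50% − 2.54% = 6.96%
E(R) = 2.54% + 0.7438 × 6.96% = 7.72%

7.72%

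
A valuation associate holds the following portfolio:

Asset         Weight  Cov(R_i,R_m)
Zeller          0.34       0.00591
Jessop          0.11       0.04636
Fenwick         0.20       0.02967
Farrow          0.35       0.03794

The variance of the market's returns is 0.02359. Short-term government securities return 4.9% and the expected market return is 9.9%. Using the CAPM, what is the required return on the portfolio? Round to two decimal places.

10.48%

β_Zeller = 0.00591 / 0.02359 = 0.2505
β_Jessop = 0.04636 / 0.02359 = 1.9652
β_Fenwick = 0.02967 / 0.02359 = 1.2577
β_Farrow = 0.03794 / 0.02359 = 1.6083
β_P = Σ w_i β_i = 0.34×0.2505 + 0.11×1.9652 + 0.20×1.2577 + 0.35×1.6083 = 1.1158
MRP = 9.9% − 4.9% = 5.00%
E(R_P) = R_f + β_P × MRP = 4.9% + 1.1158 × 5.0% = 10.48%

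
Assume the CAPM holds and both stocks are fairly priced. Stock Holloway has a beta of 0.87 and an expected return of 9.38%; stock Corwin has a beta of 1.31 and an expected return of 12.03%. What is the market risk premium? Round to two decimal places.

6.02%

Both satisfy E(R) = R_f + β·MRP, so the slope of the SML is
MRP = (12.03% − 9.38%) / (1.31 − 0.87) = 2.65% / 0.44 = 6.0227%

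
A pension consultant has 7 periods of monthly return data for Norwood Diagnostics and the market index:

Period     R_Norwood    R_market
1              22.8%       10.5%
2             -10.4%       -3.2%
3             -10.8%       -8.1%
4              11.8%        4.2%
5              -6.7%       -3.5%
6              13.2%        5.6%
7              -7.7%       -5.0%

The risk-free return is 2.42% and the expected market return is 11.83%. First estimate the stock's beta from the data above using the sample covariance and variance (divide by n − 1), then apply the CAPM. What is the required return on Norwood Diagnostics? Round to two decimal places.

21.24%

Mean R_i = (22.8 − 10.4 − 10.8 + 11.8 − 6.7 + 13.2 − 7.7) / 7 = 1.7429%
Mean R_m = (10.5 − 3.2 − 8.1 + 4.2 − 3.5 + 5.6 − 5.0) / 7 = 0.0714%
Σ(R_i − R̄_i)(R_m − R̄_m) = 544.7186  ⇒  Cov = 544.7186 / 6 = 90.7864
Σ(R_m − R̄_m)² = 272.3143  ⇒  Var(R_m) = 272.3143 / 6 = 45.3857
β = Cov / Var(R_m) = 90.7864 / 45.3857 = 2.0003
MRP = 11.83% − 2.42% = 9.41%
E(R) = R_f + β × MRP = 2.42% + 2.0003 × 9.41% = 21.24%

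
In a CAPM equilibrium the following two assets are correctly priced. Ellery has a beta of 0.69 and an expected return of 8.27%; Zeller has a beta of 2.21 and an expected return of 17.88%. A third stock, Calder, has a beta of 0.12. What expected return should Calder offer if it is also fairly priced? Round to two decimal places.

4.67%

MRP (SML slope) = (17.88% − 8.27%) / (2.21 − 0.69) = 9.61% / 1.52 = 6.3224%
R_f (intercept) = 8.27% − 0.69 × 6.3224% = 3.9075%
E(R_Calder) = R_f + β × MRP = 3.9075% + 0.12 × 6.3224% = 4.67%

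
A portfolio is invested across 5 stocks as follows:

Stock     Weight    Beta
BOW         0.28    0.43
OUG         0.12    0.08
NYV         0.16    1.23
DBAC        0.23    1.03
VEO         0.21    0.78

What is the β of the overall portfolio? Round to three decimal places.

β_P = Σ w_i β_i = 0.28×0.43 + 0.12×0.08 + 0.16×1.23 + 0.23×1.03 + 0.21×0.78 = 0.7275

0.728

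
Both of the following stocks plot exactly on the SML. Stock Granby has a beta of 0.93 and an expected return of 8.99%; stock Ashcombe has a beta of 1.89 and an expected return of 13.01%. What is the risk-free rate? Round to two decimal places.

5.10%

Both satisfy E(R) = R_f + β·MRP, so the slope of the SML is
MRP = (13.01% − 8.99%) / (1.89 − 0.93) = 4.02% / 0.96 = 4.1875%
R_f = E(R_Granby) − β_Granby·MRP = 8.99% − 0.93 × 4.1875% = 5.0956%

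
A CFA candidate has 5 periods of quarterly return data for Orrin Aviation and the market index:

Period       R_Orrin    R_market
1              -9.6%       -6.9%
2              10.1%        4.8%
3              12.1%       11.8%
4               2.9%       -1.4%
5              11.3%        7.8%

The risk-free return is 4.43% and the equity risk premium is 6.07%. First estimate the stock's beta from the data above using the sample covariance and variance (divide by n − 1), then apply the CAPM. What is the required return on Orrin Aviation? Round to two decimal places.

Mean R_i = (-9.6 + 10.1 + 12.1 + 2.9 + 11.3) / 5 = 5.3600%
Mean R_m = (-6.9 + 4.8 + 11.8 − 1.4 + 7.8) / 5 = 3.2200%
Σ(R_i − R̄_i)(R_m − R̄_m) = 255.2840  ⇒  Cov = 255.2840 / 4 = 63.8210
Σ(R_m − R̄_m)² = 220.8480  ⇒  Var(R_m) = 220.8480 / 4 = 55.2120
β = Cov / Var(R_m) = 63.8210 / 55.2120 = 1.1559
E(R) = R_f + β × MRP = 4.43% + 1.1559 × 6.07% = 11.45%

11.45%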